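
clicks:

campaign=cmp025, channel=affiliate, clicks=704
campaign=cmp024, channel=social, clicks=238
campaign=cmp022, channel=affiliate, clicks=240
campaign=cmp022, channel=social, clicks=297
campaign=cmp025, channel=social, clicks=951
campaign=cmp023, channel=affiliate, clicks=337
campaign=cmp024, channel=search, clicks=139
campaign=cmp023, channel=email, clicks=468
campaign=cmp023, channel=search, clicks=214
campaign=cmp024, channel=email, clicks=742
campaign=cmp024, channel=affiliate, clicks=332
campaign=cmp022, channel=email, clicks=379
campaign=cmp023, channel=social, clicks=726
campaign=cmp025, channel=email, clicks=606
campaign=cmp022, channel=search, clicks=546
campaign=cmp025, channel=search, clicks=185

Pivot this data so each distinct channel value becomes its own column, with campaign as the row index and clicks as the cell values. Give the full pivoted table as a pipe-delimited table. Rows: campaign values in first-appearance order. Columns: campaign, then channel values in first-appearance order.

Columns: campaign plus the 4 distinct channel values (affiliate, social, search, email).
For example, row cmp025 column affiliate takes clicks=704 from the long row (cmp025, affiliate).

| campaign | affiliate | social | search | email |
| cmp025 | 704 | 951 | 185 | 606 |
| cmp024 | 332 | 238 | 139 | 742 |
| cmp022 | 240 | 297 | 546 | 379 |
| cmp023 | 337 | 726 | 214 | 468 |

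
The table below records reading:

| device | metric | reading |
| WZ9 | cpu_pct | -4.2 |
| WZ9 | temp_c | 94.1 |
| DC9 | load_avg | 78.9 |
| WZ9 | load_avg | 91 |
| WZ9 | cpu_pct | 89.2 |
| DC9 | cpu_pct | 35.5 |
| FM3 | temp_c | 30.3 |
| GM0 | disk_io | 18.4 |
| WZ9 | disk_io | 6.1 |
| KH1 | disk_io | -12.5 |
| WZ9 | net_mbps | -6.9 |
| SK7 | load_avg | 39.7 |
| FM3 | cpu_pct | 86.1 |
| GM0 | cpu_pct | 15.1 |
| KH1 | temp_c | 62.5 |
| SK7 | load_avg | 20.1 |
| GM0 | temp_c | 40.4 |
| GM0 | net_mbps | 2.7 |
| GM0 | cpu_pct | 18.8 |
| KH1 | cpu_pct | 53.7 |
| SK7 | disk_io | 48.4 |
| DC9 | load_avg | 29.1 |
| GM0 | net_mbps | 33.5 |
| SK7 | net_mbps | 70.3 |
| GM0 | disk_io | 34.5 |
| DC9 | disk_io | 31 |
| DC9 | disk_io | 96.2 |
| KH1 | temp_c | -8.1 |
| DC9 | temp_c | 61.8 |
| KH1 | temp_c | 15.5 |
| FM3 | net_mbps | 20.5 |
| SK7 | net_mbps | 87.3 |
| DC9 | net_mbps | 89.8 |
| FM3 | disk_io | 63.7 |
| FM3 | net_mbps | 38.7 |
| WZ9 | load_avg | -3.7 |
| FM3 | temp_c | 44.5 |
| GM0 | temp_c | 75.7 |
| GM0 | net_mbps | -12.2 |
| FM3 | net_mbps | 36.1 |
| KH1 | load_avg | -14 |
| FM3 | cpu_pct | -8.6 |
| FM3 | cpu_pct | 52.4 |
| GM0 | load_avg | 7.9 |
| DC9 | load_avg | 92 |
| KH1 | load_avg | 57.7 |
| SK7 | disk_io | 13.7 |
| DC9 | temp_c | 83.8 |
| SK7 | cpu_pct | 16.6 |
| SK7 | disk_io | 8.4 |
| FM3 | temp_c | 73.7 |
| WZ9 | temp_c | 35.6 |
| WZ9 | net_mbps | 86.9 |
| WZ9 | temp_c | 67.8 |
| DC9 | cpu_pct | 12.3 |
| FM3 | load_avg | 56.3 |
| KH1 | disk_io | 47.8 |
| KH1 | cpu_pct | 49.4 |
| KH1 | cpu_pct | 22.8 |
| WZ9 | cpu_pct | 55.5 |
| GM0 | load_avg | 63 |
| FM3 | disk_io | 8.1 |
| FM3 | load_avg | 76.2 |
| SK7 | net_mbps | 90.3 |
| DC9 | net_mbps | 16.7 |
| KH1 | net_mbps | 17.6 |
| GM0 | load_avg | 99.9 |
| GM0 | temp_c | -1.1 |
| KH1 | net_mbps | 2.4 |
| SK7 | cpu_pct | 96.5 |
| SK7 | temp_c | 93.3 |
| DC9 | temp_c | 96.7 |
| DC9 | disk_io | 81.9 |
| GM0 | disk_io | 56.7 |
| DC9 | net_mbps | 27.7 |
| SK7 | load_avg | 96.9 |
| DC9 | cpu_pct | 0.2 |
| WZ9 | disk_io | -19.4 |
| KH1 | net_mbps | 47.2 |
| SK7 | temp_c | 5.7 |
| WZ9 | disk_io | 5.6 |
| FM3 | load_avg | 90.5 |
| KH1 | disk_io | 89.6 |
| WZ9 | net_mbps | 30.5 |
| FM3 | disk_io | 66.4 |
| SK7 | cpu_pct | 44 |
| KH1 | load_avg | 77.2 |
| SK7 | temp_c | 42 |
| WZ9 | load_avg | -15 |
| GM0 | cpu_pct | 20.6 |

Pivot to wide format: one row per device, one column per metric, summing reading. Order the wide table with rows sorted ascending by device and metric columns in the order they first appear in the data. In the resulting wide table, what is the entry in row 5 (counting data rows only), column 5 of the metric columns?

247.9

With rows sorted ascending by device, row 5 is device=SK7. metric columns in first-appearance order: cpu_pct, temp_c, load_avg, disk_io, net_mbps; column 5 is net_mbps.
Long rows with device=SK7, metric=net_mbps: 70.3 + 87.3 + 90.3 = 247.9.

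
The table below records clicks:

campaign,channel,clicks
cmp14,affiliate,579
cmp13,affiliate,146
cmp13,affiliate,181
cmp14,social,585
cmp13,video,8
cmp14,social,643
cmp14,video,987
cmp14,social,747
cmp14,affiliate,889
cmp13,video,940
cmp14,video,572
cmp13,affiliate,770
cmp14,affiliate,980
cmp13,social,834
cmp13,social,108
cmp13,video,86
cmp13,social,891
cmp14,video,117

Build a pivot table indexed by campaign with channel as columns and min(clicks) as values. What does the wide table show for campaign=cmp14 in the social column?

Rows with campaign=cmp14 and channel=social: clicks values are 585, 643, 747.
min(585, 643, 747) = 585.

585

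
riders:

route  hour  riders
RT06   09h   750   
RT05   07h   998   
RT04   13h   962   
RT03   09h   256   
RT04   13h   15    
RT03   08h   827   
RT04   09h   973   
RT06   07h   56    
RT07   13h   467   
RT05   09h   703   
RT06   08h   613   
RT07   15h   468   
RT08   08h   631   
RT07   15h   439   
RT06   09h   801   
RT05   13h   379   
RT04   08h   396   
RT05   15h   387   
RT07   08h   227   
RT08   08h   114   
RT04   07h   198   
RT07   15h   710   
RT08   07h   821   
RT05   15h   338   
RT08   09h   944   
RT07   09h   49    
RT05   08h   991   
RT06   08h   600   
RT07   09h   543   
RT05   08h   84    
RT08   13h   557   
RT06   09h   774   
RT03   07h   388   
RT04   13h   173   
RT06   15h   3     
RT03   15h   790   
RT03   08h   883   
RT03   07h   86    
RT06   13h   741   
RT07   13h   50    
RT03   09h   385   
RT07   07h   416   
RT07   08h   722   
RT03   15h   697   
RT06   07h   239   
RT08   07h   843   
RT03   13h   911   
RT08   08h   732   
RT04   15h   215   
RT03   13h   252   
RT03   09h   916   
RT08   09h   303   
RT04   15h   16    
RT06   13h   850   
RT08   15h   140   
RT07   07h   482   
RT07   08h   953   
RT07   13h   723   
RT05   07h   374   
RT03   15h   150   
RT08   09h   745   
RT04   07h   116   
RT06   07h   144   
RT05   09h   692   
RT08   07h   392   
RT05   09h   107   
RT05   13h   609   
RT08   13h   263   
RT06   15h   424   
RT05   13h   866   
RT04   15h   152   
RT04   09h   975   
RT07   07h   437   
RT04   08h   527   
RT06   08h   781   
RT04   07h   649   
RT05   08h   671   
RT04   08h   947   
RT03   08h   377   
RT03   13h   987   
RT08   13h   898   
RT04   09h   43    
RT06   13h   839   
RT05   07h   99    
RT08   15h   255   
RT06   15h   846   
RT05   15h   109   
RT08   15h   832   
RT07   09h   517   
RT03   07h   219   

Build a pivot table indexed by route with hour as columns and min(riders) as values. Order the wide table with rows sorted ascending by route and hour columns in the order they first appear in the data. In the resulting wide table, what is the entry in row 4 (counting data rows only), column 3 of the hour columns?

With rows sorted ascending by route, row 4 is route=RT06. hour columns in first-appearance order: 09h, 07h, 13h, 08h, 15h; column 3 is 13h.
Long rows with route=RT06, hour=13h: min(741, 850, 839) = 741.

741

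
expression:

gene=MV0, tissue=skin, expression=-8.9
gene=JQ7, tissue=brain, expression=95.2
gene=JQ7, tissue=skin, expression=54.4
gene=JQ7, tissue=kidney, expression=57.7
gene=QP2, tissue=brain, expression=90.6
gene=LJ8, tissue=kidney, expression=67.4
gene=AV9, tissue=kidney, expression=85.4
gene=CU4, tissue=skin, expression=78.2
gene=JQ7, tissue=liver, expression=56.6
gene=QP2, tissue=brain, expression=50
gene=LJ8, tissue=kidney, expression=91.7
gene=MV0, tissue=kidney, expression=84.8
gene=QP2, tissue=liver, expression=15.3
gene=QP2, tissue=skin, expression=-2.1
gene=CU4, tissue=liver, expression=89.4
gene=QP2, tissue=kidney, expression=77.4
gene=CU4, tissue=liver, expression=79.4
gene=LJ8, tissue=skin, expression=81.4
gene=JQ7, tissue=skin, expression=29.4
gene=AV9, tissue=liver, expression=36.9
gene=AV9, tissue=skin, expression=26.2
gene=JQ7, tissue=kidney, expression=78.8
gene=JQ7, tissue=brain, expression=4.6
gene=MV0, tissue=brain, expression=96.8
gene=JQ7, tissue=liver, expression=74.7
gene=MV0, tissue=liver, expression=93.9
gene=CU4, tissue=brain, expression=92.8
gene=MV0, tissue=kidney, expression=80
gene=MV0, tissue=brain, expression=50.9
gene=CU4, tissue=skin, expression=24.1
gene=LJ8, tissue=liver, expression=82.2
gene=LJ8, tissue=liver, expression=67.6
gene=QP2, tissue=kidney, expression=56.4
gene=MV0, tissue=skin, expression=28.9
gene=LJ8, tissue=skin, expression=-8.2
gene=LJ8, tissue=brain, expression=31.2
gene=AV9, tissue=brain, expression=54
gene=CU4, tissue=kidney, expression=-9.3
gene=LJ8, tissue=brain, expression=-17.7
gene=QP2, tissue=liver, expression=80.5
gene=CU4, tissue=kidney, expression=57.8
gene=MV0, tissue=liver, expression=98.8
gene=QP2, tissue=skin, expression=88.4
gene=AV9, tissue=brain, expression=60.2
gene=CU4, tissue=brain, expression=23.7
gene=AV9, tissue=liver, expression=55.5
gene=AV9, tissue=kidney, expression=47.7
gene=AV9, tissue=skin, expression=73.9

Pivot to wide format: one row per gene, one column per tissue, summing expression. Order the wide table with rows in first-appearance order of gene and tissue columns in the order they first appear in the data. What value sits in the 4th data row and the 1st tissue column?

73.2

With rows in first-appearance order of gene, row 4 is gene=LJ8. tissue columns in first-appearance order: skin, brain, kidney, liver; column 1 is skin.
Long rows with gene=LJ8, tissue=skin: 81.4 + -8.2 = 73.2.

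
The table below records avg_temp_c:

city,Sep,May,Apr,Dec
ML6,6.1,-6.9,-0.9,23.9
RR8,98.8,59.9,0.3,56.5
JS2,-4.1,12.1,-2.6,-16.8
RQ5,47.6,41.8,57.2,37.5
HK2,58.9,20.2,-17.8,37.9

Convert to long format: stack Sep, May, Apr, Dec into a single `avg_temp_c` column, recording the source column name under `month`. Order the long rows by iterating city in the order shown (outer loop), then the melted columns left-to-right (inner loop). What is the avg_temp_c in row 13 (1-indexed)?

47.6

20 rows total (5 × 4). Row 13: index ⌊(13-1)/4⌋ = 3 into city → RQ5; (13-1) mod 4 = 0 into the melted columns → Sep.
So row 13 is (RQ5, Sep, 47.6); avg_temp_c = 47.6.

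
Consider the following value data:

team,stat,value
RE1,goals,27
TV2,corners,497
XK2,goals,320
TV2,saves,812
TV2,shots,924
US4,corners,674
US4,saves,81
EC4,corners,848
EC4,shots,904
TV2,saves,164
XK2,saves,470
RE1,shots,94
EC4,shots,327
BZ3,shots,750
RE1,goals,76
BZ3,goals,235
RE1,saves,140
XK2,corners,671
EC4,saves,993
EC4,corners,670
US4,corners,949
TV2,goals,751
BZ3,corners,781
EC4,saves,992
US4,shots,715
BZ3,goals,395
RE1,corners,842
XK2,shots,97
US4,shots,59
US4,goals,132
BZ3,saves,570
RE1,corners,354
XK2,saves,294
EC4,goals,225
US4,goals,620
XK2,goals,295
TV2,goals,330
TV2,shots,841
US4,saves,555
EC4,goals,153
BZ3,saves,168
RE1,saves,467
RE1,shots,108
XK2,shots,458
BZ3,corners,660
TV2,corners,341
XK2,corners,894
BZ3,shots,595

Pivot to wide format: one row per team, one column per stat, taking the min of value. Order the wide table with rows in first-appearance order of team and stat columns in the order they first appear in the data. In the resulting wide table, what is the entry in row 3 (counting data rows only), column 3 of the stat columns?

With rows in first-appearance order of team, row 3 is team=XK2. stat columns in first-appearance order: goals, corners, saves, shots; column 3 is saves.
Long rows with team=XK2, stat=saves: min(470, 294) = 294.

294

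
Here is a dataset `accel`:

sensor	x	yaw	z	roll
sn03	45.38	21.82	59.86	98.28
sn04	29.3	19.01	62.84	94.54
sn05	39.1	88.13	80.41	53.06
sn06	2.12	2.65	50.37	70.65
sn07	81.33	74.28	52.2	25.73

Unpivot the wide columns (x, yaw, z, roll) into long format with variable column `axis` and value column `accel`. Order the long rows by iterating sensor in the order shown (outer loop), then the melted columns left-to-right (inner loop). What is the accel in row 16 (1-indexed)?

70.65

20 rows total (5 × 4). Row 16: index ⌊(16-1)/4⌋ = 3 into sensor → sn06; (16-1) mod 4 = 3 into the melted columns → roll.
So row 16 is (sn06, roll, 70.65); accel = 70.65.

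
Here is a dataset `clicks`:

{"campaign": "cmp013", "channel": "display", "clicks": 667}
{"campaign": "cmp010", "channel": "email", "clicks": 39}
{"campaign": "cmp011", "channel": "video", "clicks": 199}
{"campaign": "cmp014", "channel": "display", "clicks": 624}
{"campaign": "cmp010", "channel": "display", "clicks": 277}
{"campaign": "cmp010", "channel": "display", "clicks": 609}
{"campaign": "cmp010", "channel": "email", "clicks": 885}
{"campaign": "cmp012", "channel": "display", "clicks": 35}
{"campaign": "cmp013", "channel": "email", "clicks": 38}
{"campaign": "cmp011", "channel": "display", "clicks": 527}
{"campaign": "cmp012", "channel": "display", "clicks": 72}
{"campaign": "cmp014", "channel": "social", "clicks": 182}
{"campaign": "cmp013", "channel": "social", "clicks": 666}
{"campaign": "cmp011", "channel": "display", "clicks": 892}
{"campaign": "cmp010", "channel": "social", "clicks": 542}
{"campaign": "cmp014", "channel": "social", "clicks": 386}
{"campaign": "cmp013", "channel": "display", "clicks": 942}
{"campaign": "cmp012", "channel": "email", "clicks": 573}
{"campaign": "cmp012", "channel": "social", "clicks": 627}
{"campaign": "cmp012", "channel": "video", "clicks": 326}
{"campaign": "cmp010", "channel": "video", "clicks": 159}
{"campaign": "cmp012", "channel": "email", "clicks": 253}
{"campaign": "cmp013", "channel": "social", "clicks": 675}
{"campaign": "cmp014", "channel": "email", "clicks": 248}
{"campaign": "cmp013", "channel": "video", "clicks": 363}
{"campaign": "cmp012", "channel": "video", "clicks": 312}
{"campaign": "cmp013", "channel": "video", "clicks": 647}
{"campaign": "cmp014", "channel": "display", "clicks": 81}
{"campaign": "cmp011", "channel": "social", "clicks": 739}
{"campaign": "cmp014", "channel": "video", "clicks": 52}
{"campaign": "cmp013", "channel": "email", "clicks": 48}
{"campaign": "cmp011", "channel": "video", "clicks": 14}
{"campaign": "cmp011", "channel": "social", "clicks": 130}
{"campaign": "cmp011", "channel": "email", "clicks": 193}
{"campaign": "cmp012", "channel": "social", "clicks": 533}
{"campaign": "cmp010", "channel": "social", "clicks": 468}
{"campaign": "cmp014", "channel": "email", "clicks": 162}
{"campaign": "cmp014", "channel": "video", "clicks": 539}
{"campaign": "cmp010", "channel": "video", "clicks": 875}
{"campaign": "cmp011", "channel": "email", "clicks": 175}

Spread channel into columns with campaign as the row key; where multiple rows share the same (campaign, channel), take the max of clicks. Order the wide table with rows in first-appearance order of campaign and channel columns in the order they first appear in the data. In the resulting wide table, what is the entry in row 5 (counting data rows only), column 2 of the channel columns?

573

With rows in first-appearance order of campaign, row 5 is campaign=cmp012. channel columns in first-appearance order: display, email, video, social; column 2 is email.
Long rows with campaign=cmp012, channel=email: max(573, 253) = 573.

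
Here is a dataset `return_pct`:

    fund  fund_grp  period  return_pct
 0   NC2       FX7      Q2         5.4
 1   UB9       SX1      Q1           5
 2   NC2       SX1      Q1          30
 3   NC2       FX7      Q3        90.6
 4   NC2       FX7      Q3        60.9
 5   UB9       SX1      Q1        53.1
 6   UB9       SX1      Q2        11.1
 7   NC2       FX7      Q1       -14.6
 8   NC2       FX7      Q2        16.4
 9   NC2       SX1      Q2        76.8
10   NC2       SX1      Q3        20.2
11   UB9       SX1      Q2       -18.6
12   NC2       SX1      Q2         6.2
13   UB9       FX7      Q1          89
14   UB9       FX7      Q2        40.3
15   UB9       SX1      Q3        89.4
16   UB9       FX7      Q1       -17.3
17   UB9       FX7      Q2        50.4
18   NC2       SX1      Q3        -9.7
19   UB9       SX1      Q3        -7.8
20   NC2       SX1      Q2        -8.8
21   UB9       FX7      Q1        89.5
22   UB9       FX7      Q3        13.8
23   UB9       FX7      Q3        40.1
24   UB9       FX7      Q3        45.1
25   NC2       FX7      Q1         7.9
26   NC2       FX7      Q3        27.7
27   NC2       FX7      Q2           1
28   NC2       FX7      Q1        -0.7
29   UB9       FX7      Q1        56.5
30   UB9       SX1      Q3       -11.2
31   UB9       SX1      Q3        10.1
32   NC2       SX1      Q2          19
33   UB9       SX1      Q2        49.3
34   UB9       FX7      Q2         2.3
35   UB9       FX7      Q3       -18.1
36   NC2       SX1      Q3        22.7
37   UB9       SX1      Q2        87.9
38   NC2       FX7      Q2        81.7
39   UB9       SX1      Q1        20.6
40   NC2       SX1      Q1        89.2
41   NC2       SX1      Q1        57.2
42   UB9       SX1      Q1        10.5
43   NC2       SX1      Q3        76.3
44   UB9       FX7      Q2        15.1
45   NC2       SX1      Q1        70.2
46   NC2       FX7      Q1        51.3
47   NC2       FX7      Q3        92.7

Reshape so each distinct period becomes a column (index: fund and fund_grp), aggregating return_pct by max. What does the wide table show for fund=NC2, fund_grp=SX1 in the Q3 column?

76.3

Rows with fund=NC2, fund_grp=SX1 and period=Q3: return_pct values are 20.2, -9.7, 22.7, 76.3.
max(20.2, -9.7, 22.7, 76.3) = 76.3.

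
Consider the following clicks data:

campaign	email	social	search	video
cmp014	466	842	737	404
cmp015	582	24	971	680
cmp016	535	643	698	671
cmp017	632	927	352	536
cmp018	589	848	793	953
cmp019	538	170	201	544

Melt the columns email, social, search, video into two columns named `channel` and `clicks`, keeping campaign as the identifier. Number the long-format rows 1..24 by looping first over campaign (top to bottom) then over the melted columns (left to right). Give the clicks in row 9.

535

24 rows total (6 × 4). Row 9: index ⌊(9-1)/4⌋ = 2 into campaign → cmp016; (9-1) mod 4 = 0 into the melted columns → email.
So row 9 is (cmp016, email, 535); clicks = 535.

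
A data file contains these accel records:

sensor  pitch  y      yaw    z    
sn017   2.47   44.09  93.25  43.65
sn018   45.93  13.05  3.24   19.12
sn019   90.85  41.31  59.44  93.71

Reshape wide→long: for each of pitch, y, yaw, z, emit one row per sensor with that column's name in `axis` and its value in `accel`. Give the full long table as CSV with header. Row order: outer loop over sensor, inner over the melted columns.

sensor,axis,accel
sn017,pitch,2.47
sn017,y,44.09
sn017,yaw,93.25
sn017,z,43.65
sn018,pitch,45.93
sn018,y,13.05
sn018,yaw,3.24
sn018,z,19.12
sn019,pitch,90.85
sn019,y,41.31
sn019,yaw,59.44
sn019,z,93.71

Each (sensor, column) pair becomes one row: 3 × 4 = 12 rows.
For example, (sn017, pitch) → accel=2.47.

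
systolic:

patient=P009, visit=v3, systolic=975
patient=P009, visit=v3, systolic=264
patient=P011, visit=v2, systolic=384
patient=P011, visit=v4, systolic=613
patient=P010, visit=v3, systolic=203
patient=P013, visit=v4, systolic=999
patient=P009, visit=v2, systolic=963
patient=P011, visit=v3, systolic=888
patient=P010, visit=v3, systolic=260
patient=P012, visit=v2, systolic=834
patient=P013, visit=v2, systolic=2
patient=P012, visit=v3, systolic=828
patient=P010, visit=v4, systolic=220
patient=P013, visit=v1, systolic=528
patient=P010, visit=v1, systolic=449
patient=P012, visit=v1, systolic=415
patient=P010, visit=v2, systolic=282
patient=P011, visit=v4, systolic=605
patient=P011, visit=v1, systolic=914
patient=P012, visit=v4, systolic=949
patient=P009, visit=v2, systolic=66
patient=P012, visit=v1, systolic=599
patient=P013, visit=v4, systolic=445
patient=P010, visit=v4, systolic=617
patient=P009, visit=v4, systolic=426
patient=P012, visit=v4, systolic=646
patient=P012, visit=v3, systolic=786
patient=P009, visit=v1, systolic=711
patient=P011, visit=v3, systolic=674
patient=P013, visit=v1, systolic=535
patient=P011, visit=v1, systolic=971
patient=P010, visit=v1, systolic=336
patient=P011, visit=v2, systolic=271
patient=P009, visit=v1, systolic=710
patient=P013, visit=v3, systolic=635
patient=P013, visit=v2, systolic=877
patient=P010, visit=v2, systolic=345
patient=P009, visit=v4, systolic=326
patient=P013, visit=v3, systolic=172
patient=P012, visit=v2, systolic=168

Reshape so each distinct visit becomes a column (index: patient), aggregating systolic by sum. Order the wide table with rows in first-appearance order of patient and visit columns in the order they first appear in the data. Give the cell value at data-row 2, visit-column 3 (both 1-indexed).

With rows in first-appearance order of patient, row 2 is patient=P011. visit columns in first-appearance order: v3, v2, v4, v1; column 3 is v4.
Long rows with patient=P011, visit=v4: 613 + 605 = 1218.

1218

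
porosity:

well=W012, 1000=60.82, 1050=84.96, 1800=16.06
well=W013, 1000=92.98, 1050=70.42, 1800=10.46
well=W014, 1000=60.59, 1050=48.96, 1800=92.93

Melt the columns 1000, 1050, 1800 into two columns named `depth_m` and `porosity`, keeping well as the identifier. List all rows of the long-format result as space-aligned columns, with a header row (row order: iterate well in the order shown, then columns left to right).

well  depth_m  porosity
W012  1000     60.82   
W012  1050     84.96   
W012  1800     16.06   
W013  1000     92.98   
W013  1050     70.42   
W013  1800     10.46   
W014  1000     60.59   
W014  1050     48.96   
W014  1800     92.93   

Each (well, column) pair becomes one row: 3 × 3 = 9 rows.
For example, (W012, 1000) → porosity=60.82.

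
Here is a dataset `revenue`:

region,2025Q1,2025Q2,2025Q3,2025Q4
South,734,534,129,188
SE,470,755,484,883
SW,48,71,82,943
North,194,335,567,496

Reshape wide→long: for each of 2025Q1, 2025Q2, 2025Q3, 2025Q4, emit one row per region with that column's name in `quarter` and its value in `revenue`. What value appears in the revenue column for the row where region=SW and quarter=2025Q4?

Unpivoting turns each (region, wide-column) pair into one long row.
The wide cell at row SW, column 2025Q4 holds 943, so the long row (SW, 2025Q4) has revenue=943.

943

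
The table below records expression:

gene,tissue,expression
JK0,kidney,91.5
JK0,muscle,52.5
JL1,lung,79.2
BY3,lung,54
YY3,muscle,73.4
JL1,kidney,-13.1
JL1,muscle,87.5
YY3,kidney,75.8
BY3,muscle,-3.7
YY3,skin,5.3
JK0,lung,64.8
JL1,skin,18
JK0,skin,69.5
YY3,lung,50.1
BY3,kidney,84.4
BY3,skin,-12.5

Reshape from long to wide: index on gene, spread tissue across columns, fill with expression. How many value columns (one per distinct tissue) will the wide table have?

4

4 distinct tissue values: lung, kidney, skin, muscle.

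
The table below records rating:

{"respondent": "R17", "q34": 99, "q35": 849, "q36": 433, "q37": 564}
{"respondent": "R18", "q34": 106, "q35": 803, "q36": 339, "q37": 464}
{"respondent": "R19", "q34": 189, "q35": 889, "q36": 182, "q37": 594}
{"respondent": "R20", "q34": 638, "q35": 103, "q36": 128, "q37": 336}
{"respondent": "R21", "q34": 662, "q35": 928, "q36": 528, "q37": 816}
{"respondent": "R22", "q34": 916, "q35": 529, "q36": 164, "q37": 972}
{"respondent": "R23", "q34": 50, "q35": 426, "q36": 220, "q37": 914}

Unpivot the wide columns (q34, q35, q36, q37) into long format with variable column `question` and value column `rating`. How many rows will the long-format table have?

7 respondent values × 4 melted columns = 28 rows.

28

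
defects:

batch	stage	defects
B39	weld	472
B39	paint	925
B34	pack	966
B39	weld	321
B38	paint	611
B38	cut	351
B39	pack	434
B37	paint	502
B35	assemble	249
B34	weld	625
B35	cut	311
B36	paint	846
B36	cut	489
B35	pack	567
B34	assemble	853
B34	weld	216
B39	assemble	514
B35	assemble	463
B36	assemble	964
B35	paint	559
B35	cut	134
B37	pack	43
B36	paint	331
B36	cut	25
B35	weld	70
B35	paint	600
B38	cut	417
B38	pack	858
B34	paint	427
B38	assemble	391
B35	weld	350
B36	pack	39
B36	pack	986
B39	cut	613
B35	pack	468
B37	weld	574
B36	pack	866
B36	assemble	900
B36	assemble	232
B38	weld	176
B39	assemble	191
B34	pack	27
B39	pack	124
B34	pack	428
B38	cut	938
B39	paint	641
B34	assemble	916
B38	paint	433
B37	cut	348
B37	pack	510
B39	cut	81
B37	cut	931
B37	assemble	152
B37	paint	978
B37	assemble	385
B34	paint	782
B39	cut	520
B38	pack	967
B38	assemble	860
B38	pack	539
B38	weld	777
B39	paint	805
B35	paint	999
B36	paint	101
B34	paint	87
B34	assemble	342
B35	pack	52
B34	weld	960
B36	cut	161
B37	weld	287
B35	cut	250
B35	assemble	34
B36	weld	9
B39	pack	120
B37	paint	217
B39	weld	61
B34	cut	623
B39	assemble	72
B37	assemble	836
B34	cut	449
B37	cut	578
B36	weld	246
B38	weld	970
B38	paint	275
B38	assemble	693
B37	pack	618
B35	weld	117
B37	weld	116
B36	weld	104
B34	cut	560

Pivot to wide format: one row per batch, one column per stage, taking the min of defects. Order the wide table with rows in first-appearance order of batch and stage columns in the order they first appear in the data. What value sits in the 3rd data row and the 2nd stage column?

With rows in first-appearance order of batch, row 3 is batch=B38. stage columns in first-appearance order: weld, paint, pack, cut, assemble; column 2 is paint.
Long rows with batch=B38, stage=paint: min(611, 433, 275) = 275.

275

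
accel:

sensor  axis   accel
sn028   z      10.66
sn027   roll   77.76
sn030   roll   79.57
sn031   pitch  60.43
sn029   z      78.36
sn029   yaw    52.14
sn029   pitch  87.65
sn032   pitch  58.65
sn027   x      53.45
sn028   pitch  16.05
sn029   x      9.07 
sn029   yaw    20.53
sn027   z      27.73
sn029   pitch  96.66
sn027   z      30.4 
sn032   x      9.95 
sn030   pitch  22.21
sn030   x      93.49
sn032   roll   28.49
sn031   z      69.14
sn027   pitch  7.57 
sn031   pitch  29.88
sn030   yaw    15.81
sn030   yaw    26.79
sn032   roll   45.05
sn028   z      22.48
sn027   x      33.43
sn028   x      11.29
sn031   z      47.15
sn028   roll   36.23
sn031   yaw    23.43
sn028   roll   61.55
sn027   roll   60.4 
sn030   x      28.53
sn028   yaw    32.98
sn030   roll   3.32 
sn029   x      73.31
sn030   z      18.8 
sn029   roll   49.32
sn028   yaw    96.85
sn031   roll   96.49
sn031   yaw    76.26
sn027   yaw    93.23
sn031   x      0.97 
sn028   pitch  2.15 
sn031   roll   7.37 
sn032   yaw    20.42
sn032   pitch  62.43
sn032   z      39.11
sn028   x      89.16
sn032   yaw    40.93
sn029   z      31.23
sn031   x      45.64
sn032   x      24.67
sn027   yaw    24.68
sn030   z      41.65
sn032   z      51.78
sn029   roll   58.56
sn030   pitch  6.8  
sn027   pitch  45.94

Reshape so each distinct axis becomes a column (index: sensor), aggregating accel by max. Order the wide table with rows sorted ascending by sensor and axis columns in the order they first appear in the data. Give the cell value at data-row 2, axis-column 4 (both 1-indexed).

With rows sorted ascending by sensor, row 2 is sensor=sn028. axis columns in first-appearance order: z, roll, pitch, yaw, x; column 4 is yaw.
Long rows with sensor=sn028, axis=yaw: max(32.98, 96.85) = 96.85.

96.85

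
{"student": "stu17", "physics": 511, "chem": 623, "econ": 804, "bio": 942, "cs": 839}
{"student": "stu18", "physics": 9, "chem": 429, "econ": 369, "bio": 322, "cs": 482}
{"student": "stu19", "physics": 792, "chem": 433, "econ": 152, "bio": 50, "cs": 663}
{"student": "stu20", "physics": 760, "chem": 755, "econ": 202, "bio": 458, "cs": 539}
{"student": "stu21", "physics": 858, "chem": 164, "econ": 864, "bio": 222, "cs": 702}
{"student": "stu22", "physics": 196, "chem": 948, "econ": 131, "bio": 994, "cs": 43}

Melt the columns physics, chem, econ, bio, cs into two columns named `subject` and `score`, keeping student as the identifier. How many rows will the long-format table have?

30

6 student values × 5 melted columns = 30 rows.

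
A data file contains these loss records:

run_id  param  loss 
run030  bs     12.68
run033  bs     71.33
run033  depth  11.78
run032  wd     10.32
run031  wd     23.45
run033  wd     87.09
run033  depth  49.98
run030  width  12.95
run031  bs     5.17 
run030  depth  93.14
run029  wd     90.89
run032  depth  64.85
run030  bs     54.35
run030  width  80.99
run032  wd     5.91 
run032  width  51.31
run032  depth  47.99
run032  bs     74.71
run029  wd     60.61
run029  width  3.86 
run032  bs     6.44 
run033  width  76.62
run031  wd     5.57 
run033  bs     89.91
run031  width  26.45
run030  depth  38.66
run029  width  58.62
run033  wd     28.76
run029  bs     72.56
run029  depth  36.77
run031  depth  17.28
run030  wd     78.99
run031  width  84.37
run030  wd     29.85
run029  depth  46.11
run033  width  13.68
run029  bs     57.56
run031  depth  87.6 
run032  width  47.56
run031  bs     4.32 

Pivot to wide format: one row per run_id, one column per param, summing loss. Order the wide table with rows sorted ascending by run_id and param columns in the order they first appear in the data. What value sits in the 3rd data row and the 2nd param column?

With rows sorted ascending by run_id, row 3 is run_id=run031. param columns in first-appearance order: bs, depth, wd, width; column 2 is depth.
Long rows with run_id=run031, param=depth: 17.28 + 87.6 = 104.88.

104.88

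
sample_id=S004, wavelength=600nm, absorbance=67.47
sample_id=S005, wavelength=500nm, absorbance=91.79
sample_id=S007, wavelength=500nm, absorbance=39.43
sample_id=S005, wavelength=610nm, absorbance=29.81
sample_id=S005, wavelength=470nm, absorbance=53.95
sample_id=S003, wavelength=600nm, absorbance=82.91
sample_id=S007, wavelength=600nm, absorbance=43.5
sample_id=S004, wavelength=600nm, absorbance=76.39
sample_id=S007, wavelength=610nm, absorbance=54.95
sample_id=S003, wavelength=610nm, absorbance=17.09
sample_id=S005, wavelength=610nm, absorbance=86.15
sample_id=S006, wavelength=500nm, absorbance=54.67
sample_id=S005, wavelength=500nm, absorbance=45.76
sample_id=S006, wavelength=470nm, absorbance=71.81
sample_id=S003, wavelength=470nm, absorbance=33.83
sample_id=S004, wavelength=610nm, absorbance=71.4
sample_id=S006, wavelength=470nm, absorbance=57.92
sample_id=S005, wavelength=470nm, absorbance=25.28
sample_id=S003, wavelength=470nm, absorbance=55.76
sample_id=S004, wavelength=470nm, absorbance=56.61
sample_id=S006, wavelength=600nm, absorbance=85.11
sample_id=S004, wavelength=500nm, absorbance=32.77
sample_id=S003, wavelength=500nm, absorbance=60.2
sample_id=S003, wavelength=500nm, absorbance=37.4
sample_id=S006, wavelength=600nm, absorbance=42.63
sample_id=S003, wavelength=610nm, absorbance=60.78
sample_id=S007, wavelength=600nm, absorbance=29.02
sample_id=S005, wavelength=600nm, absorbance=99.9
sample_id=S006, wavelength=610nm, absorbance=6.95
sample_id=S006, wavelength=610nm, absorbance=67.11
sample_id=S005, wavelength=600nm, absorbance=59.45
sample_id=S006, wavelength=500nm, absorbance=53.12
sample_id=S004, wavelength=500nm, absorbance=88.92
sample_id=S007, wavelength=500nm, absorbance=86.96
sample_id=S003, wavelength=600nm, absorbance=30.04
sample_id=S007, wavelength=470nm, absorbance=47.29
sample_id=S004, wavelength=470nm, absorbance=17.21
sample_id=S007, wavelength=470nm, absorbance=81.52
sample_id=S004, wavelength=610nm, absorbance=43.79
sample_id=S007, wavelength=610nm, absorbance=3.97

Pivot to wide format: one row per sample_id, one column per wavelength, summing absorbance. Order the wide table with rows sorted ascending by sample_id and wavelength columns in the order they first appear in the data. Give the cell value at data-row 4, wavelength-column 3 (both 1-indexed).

74.06

With rows sorted ascending by sample_id, row 4 is sample_id=S006. wavelength columns in first-appearance order: 600nm, 500nm, 610nm, 470nm; column 3 is 610nm.
Long rows with sample_id=S006, wavelength=610nm: 6.95 + 67.11 = 74.06.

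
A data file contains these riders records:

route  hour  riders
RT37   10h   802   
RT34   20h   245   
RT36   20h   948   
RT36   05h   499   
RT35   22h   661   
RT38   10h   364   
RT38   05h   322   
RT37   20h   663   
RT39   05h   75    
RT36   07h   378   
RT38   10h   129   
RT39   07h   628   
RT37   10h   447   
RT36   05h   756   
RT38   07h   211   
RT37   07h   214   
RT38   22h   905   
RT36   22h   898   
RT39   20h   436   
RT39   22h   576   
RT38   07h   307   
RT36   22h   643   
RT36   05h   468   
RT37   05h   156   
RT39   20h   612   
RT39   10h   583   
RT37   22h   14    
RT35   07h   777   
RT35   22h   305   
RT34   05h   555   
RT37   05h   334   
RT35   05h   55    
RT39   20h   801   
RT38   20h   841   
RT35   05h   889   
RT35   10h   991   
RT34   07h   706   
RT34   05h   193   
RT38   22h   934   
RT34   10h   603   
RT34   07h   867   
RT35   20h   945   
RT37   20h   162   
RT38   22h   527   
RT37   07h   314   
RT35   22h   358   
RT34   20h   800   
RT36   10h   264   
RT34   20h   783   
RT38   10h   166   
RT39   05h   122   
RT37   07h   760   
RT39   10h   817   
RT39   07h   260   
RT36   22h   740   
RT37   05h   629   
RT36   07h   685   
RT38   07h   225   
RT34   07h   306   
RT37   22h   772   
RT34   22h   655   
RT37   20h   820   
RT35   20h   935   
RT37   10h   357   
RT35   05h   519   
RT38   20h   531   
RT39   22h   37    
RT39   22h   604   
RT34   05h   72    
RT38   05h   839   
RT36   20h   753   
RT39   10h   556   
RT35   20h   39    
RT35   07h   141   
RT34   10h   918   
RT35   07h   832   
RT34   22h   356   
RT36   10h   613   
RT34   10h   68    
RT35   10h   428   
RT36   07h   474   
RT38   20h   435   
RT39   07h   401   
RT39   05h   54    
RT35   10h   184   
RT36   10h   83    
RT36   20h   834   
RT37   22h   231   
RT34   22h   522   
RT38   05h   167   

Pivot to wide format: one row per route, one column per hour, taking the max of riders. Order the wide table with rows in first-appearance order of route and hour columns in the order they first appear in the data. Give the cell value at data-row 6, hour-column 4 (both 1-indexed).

With rows in first-appearance order of route, row 6 is route=RT39. hour columns in first-appearance order: 10h, 20h, 05h, 22h, 07h; column 4 is 22h.
Long rows with route=RT39, hour=22h: max(576, 37, 604) = 604.

604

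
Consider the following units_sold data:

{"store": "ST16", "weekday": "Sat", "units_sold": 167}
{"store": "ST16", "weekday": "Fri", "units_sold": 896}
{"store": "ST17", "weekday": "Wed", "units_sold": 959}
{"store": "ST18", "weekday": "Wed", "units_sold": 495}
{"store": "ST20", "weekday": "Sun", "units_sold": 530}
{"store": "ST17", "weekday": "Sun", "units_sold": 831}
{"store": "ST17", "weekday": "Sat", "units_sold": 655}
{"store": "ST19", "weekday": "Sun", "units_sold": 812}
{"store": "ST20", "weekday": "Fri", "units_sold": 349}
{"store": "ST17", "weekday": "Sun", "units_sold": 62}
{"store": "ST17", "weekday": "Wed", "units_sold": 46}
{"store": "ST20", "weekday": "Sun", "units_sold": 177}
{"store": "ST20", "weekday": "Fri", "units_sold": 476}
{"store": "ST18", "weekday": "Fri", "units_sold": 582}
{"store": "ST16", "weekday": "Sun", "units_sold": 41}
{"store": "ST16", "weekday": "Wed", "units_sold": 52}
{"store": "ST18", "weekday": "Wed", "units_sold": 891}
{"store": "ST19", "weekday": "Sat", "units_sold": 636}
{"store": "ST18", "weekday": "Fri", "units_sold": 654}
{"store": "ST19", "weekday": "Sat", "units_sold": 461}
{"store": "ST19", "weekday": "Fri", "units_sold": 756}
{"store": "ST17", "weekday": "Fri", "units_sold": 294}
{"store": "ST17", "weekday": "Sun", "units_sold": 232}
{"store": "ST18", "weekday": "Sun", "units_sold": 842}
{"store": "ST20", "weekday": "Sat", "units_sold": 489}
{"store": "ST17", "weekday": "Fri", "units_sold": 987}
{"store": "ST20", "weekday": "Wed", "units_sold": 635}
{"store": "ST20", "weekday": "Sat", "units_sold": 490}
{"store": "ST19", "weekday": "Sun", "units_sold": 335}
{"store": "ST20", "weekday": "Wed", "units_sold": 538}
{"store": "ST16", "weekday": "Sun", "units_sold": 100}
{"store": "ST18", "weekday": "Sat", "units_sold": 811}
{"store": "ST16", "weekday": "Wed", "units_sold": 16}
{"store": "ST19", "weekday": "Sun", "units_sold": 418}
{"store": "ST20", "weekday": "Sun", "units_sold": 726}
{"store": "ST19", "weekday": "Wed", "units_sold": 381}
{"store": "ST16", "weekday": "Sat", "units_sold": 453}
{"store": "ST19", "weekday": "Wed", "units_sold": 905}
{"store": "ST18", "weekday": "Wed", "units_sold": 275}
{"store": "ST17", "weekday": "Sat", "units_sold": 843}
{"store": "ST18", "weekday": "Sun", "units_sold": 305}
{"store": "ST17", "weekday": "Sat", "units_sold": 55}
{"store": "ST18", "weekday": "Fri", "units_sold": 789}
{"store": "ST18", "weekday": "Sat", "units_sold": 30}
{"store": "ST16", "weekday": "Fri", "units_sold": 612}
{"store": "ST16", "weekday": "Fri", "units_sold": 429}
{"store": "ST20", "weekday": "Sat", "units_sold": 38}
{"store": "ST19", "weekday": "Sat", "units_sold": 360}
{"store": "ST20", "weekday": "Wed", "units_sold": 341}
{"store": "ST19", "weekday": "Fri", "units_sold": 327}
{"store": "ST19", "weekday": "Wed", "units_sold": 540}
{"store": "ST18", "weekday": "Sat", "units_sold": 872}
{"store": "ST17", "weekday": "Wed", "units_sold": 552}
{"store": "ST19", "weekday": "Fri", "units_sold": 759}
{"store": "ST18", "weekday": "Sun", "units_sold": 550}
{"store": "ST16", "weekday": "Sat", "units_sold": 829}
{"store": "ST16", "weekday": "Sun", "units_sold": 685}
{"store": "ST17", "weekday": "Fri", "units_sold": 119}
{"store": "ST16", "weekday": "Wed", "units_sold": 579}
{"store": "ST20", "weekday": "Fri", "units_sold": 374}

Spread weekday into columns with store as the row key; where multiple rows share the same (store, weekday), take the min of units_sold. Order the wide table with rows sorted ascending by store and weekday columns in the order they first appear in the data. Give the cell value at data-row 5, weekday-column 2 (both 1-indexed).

With rows sorted ascending by store, row 5 is store=ST20. weekday columns in first-appearance order: Sat, Fri, Wed, Sun; column 2 is Fri.
Long rows with store=ST20, weekday=Fri: min(349, 476, 374) = 349.

349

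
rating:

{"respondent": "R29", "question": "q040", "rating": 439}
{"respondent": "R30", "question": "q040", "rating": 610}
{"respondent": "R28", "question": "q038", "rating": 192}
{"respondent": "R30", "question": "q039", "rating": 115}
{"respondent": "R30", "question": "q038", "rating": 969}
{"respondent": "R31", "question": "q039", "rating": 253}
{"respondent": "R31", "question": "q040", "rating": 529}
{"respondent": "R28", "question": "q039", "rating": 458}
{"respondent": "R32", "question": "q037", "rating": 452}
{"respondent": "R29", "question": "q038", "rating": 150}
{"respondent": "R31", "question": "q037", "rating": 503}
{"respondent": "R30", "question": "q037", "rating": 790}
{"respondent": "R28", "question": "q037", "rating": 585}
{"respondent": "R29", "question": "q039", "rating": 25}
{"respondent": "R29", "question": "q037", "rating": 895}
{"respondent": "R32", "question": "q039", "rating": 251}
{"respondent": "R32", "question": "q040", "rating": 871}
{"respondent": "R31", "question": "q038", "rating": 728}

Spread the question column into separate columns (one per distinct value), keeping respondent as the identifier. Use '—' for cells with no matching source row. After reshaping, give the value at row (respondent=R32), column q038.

No long-format row has respondent=R32 and question=q038, so the cell is —.

—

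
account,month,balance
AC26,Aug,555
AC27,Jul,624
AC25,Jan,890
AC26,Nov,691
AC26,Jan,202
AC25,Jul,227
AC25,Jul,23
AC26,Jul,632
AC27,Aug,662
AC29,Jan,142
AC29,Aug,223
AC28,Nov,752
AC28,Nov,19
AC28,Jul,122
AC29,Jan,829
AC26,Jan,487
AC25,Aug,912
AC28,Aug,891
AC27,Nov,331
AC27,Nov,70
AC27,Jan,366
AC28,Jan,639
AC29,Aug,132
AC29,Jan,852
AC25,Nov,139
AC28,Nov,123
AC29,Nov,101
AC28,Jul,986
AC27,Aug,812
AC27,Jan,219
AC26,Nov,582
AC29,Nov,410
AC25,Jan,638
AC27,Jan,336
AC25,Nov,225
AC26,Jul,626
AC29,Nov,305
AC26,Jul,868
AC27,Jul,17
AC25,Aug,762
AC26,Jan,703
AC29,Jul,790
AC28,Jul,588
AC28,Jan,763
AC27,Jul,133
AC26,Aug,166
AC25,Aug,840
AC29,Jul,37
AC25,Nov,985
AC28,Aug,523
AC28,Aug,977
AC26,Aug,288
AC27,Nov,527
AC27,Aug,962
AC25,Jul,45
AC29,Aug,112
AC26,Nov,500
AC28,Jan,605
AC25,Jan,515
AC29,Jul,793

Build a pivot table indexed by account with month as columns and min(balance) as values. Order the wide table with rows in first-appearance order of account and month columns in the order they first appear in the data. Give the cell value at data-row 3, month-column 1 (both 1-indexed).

With rows in first-appearance order of account, row 3 is account=AC25. month columns in first-appearance order: Aug, Jul, Jan, Nov; column 1 is Aug.
Long rows with account=AC25, month=Aug: min(912, 762, 840) = 762.

762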